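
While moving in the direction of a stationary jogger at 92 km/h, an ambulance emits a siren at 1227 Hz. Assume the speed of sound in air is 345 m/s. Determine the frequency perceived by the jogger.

1325 Hz

92 km/h = 25.56 m/s.
With the source moving toward a stationary observer, f' = f · v/(v − v_s).
f' = 1227 × 345/(345 − 25.56) = 1227 × 345/319.4 ≈ 1325 Hz.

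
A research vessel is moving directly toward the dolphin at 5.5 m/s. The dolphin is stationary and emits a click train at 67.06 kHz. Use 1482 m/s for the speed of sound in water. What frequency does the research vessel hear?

67.3 kHz

Only the observer moves, toward the source, so f' = f · (v + v_o)/v.
f' = 67.06 × (1482 + 5.5)/1482 = 67.06 × 1487.5/1482 ≈ 67.3 kHz.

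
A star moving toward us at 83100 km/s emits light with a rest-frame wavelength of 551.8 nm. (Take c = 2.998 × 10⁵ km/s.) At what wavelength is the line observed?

415.1 nm

β = v/c = 83100/299800 = 0.2772.
Relativistic Doppler for wavelength: λ' = λ₀ · √((1 − β)/(1 + β)).
λ' = 551.8 × √(0.7228/1.2772) = 551.8 × 0.75229 ≈ 415.1 nm.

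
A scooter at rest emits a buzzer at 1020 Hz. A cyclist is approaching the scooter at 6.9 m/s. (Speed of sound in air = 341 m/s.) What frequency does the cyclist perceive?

1041 Hz

Moving observer, stationary source: f' = f · (v + v_o)/v.
f' = 1020 × (341 + 6.9)/341 = 1020 × 347.9/341 ≈ 1041 Hz.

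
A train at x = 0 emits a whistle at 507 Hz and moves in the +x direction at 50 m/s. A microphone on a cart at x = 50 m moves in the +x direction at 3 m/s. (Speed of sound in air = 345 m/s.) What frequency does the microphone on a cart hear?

The observer lies on the +x side, so the source is heading toward the observer and the observer is heading away from the source.
With source approaching and observer receding, f' = f · (v − v_o)/(v − v_s).
f' = 507 × (345 − 3)/(345 − 50) = 507 × 342/295 ≈ 588 Hz.

588 Hz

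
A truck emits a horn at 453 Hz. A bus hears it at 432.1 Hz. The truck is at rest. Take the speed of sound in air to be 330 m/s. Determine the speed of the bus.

15.2 m/s

f' < f, so the bus is receding.
f' = f · (v − v_o)/v ⇒ v_o = v · |f'/f − 1|.
v_o = 330 × |432.1/453 − 1| = 330 × 0.04614 ≈ 15.2 m/s.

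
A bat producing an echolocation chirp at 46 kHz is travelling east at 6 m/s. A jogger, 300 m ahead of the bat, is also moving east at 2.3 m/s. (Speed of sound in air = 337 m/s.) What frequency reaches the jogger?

The jogger is ahead, so the bat is moving toward it while the jogger is moving away from the bat.
General Doppler shift: f' = f · (v − v_o)/(v − v_s).
f' = 46 × (337 − 2.3)/(337 − 6) = 46 × 334.7/331 ≈ 46.5 kHz.

46.5 kHz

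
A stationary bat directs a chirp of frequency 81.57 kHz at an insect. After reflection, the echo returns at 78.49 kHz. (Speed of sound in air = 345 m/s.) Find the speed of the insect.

6.6 m/s

Double Doppler shift off a moving reflector: f₂ = f₀ · (v + u)/(v − u) (u > 0 toward emitter).
Rearranging, u = v · (f₂ − f₀)/(f₂ + f₀) = 345 × -3.08/160.06 ≈ -6.6 m/s.
So the insect is moving at 6.6 m/s away from the emitter.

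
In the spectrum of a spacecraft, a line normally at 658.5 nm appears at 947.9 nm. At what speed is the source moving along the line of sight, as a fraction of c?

λ'/λ₀ = 1.4395 > 1 (redshift), so the source is receding.
λ'/λ₀ = √((1 + β)/(1 − β)) for a receding source ⇒ β = (r² − 1)/(r² + 1) with r = λ'/λ₀.
β = (2.0721 − 1)/(2.0721 + 1) ≈ 0.349.

0.349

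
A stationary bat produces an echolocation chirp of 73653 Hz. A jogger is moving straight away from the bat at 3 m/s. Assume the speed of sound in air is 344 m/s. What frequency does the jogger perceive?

73011 Hz

Only the observer moves, away from the source, so f' = f · (v − v_o)/v.
f' = 73653 × (344 − 3)/344 = 73653 × 341/344 ≈ 73011 Hz.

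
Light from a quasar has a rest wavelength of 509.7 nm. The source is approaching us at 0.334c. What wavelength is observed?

360.1 nm

Relativistic Doppler for wavelength: λ' = λ₀ · √((1 − β)/(1 + β)).
λ' = 509.7 × √(0.6660/1.3340) = 509.7 × 0.70658 ≈ 360.1 nm.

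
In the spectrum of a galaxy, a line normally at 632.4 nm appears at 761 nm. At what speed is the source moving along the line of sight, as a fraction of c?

λ'/λ₀ = 1.2034 > 1 (redshift), so the source is receding.
λ'/λ₀ = √((1 + β)/(1 − β)) for a receding source ⇒ β = (r² − 1)/(r² + 1) with r = λ'/λ₀.
β = (1.4481 − 1)/(1.4481 + 1) ≈ 0.183.

0.183c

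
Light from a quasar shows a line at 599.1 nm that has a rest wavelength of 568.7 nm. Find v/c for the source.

0.052

λ'/λ₀ = 1.0535 > 1 (redshift), so the source is receding.
λ'/λ₀ = √((1 + β)/(1 − β)) for a receding source ⇒ β = (r² − 1)/(r² + 1) with r = λ'/λ₀.
β = (1.1098 − 1)/(1.1098 + 1) ≈ 0.052.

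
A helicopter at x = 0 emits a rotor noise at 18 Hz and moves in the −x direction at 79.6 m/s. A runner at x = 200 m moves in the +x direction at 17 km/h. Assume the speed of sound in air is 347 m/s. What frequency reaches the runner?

17 km/h = 4.722 m/s.
The observer lies on the +x side, so the source is heading away from the observer and the observer is heading away from the source.
With source receding and observer receding, f' = f · (v − v_o)/(v + v_s).
f' = 18 × (347 − 4.722)/(347 + 79.6) = 18 × 342.28/426.6 ≈ 14.4 Hz.

14.4 Hz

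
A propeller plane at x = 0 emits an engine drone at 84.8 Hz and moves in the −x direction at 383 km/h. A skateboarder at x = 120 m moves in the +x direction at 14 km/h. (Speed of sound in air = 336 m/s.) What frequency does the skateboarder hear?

64 Hz

383 km/h = 106.4 m/s; 14 km/h = 3.889 m/s.
The observer lies on the +x side, so the source is heading away from the observer and the observer is heading away from the source.
Both move, so f' = f · (v − v_o)/(v + v_s).
f' = 84.8 × (336 − 3.889)/(336 + 106.4) = 84.8 × 332.11/442.39 ≈ 64 Hz.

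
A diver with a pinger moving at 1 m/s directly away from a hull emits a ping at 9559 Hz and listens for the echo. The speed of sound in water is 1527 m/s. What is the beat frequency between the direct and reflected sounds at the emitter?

The hull receives the sound from a moving source: f₁ = f₀ · v/(v + v_e) = 9559 × 1527/1528 ≈ 9552.74 Hz.
On the return leg the diver with a pinger is a moving observer: f₂ = f₁ · (v − v_e)/v = 9552.74 × 1526/1527 ≈ 9546.49 Hz.
Beat against the emitted tone: |f₂ − f₀| = 2v_e·f₀/(v + v_e) = 2 × 1 × 9559/1528 ≈ 12.5 Hz.

12.5 Hz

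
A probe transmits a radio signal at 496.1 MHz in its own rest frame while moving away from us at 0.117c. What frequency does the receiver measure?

441.1 MHz

Relativistic Doppler for frequency: f' = f₀ · √((1 − β)/(1 + β)).
f' = 496.1 × √(0.8830/1.1170) = 496.1 × 0.88911 ≈ 441.1 MHz.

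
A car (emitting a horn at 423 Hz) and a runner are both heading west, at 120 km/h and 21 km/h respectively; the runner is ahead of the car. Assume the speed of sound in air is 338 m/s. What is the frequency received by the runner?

461 Hz

120 km/h = 33.33 m/s; 21 km/h = 5.833 m/s.
The runner is ahead, so the car is moving toward it while the runner is moving away from the car.
General Doppler shift: f' = f · (v − v_o)/(v − v_s).
f' = 423 × (338 − 5.833)/(338 − 33.33) = 423 × 332.17/304.67 ≈ 461 Hz.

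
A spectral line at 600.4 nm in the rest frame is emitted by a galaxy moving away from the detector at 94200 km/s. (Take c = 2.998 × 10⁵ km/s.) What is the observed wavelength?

β = v/c = 94200/299800 = 0.3142.
Relativistic Doppler for wavelength: λ' = λ₀ · √((1 + β)/(1 − β)).
λ' = 600.4 × √(1.3142/0.6858) = 600.4 × 1.38432 ≈ 831.1 nm.

831.1 nm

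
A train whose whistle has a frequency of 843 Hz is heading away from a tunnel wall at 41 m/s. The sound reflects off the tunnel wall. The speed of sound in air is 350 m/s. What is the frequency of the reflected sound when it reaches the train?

The tunnel wall receives the sound from a moving source: f₁ = f₀ · v/(v + v_e) = 843 × 350/391 ≈ 755 Hz.
On the return leg the train is a moving observer: f₂ = f₁ · (v − v_e)/v = 755 × 309/350 ≈ 666 Hz.

666 Hz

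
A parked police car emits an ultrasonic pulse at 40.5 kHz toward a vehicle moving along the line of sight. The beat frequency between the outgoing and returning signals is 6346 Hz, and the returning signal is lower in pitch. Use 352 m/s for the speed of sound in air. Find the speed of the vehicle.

Double Doppler shift off a moving reflector: f₂ = f₀ · (v + u)/(v − u) (u > 0 toward emitter).
Returning signal is lower, so f₂ = f₀ − Δf = 40500 − 6346 = 34154 Hz.
Rearranging, u = v · (f₂ − f₀)/(f₂ + f₀) = 352 × -6346/74654 ≈ -30 m/s.
So the vehicle is moving at 30 m/s away from the emitter.

30 m/s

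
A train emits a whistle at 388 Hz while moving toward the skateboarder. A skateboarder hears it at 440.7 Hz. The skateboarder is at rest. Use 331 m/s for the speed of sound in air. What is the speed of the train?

40 m/s

f' = f · v/(v − v_s) ⇒ v_s = v · |1 − f/f'|.
v_s = 331 × |1 − 388/440.7| = 331 × 0.1196 ≈ 40 m/s.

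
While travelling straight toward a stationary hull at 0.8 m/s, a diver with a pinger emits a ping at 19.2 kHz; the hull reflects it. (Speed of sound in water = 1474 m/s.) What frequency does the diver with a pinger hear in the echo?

19.22 kHz

The hull receives the sound from a moving source: f₁ = f₀ · v/(v − v_e) = 19.2 × 1474/1473.2 ≈ 19.21 kHz.
On the return leg the diver with a pinger is a moving observer: f₂ = f₁ · (v + v_e)/v = 19.21 × 1474.8/1474 ≈ 19.22 kHz.
Equivalently f₂ = f₀ · (v + v_e)/(v − v_e).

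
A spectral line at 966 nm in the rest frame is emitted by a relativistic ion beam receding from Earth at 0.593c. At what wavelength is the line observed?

1911.1 nm

Relativistic Doppler for wavelength: λ' = λ₀ · √((1 + β)/(1 − β)).
λ' = 966 × √(1.5930/0.4070) = 966 × 1.97838 ≈ 1911.1 nm.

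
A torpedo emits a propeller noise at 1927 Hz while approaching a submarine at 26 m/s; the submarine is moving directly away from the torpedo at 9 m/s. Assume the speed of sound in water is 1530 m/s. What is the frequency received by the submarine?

1949 Hz

With source approaching and observer receding, f' = f · (v − v_o)/(v − v_s).
f' = 1927 × (1530 − 9)/(1530 − 26) = 1927 × 1521/1504 ≈ 1949 Hz.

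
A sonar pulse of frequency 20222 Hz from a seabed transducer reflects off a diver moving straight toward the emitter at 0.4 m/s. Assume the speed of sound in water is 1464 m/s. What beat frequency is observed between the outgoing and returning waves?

11.1 Hz

At the diver (a moving observer), f₁ = f₀ · (v + u)/v = 20222 × 1464.4/1464 ≈ 20227.53 Hz.
The reflection then acts as a moving source: f₂ = f₁ · v/(v − u) ≈ 20233.05 Hz.
Beat frequency: |f₂ − f₀| = 2u·f₀/(v − u) = 2 × 0.4 × 20222/1463.6 ≈ 11.1 Hz.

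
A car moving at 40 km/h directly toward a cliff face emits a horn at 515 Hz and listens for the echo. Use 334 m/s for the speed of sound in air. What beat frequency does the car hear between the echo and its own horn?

40 km/h = 11.11 m/s.
The cliff face receives the sound from a moving source: f₁ = f₀ · v/(v − v_e) = 515 × 334/322.89 ≈ 532.7 Hz.
On the return leg the car is a moving observer: f₂ = f₁ · (v + v_e)/v = 532.7 × 345.11/334 ≈ 550.4 Hz.
Beat against the emitted tone: |f₂ − f₀| = 2v_e·f₀/(v − v_e) = 2 × 11.11 × 515/322.89 ≈ 35.4 Hz.

35.4 Hz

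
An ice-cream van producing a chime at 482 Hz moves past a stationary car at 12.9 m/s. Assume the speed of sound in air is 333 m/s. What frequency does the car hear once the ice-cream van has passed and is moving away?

Receding: f₂ = f · v/(v + v_s) = 482 × 333/345.9 ≈ 464 Hz.

464 Hz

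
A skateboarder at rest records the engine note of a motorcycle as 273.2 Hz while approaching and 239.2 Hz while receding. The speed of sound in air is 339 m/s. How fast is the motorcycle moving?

f₁/f₂ = (v + v_s)/(v − v_s), so v_s = v · (f₁ − f₂)/(f₁ + f₂).
v_s = 339 × (273.2 − 239.2)/(273.2 + 239.2) = 339 × 34.0/512.4 ≈ 22.5 m/s.

22.5 m/s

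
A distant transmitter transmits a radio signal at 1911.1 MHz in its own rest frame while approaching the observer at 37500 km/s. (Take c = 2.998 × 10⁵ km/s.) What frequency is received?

β = v/c = 37500/299800 = 0.1251.
Relativistic Doppler for frequency: f' = f₀ · √((1 + β)/(1 − β)).
f' = 1911.1 × √(1.1251/0.8749) = 1911.1 × 1.13399 ≈ 2167.2 MHz.

2167.2 MHz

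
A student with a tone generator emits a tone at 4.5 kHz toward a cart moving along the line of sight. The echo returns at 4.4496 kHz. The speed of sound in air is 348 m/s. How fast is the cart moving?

Double Doppler shift off a moving reflector: f₂ = f₀ · (v + u)/(v − u) (u > 0 toward emitter).
Rearranging, u = v · (f₂ − f₀)/(f₂ + f₀) = 348 × -0.0504/8.9496 ≈ -1.96 m/s.
So the cart is moving at 1.96 m/s away from the emitter.

1.96 m/s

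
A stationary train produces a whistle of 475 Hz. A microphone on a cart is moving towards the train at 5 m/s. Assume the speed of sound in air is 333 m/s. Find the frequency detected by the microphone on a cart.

Moving observer, stationary source: f' = f · (v + v_o)/v.
f' = 475 × (333 + 5)/333 = 475 × 338/333 ≈ 482 Hz.

482 Hz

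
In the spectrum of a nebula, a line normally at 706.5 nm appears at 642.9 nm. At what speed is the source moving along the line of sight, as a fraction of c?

0.094c

λ'/λ₀ = 0.9100 < 1 (blueshift), so the source is approaching.
λ'/λ₀ = √((1 − β)/(1 + β)) for an approaching source ⇒ β = (1 − r²)/(1 + r²) with r = λ'/λ₀.
β = (1 − 0.8281)/(1 + 0.8281) ≈ 0.094.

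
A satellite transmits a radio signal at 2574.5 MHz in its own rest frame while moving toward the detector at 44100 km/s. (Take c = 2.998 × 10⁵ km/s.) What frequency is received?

2985.7 MHz

β = v/c = 44100/299800 = 0.1471.
Relativistic Doppler for frequency: f' = f₀ · √((1 + β)/(1 − β)).
f' = 2574.5 × √(1.1471/0.8529) = 2574.5 × 1.15971 ≈ 2985.7 MHz.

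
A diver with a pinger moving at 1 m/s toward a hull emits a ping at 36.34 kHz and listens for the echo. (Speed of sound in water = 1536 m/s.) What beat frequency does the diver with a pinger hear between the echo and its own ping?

47.3 Hz

The hull receives the sound from a moving source: f₁ = f₀ · v/(v − v_e) = 36.34 × 1536/1535 ≈ 36.3637 kHz.
On the return leg the diver with a pinger is a moving observer: f₂ = f₁ · (v + v_e)/v = 36.3637 × 1537/1536 ≈ 36.3873 kHz.
Equivalently f₂ = f₀ · (v + v_e)/(v − v_e).
Beat against the emitted tone (with f₀ = 36340 Hz): |f₂ − f₀| = 2v_e·f₀/(v − v_e) = 2 × 1 × 36340/1535 ≈ 47.3 Hz.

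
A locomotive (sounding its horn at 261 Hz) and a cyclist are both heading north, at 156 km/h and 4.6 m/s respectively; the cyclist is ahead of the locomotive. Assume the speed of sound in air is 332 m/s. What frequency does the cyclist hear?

296 Hz

156 km/h = 43.33 m/s.
The cyclist is ahead, so the locomotive is moving toward it while the cyclist is moving away from the locomotive.
General Doppler shift: f' = f · (v − v_o)/(v − v_s).
f' = 261 × (332 − 4.6)/(332 − 43.33) = 261 × 327.4/288.67 ≈ 296 Hz.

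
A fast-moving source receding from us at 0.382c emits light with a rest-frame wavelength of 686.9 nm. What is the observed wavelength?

Relativistic Doppler for wavelength: λ' = λ₀ · √((1 + β)/(1 − β)).
λ' = 686.9 × √(1.3820/0.6180) = 686.9 × 1.49541 ≈ 1027.2 nm.

1027.2 nm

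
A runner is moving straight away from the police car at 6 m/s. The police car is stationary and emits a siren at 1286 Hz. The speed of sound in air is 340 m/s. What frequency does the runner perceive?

1263 Hz

Moving observer, stationary source: f' = f · (v − v_o)/v.
f' = 1286 × (340 − 6)/340 = 1286 × 334/340 ≈ 1263 Hz.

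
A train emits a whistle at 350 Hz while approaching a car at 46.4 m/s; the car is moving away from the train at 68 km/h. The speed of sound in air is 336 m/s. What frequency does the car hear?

383 Hz

68 km/h = 18.89 m/s.
General Doppler shift: f' = f · (v − v_o)/(v − v_s).
f' = 350 × (336 − 18.89)/(336 − 46.4) = 350 × 317.11/289.6 ≈ 383 Hz.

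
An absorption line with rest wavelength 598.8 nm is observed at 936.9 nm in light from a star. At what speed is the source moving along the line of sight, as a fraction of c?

0.420c

λ'/λ₀ = 1.5646 > 1 (redshift), so the source is receding.
λ'/λ₀ = √((1 + β)/(1 − β)) for a receding source ⇒ β = (r² − 1)/(r² + 1) with r = λ'/λ₀.
β = (2.4481 − 1)/(2.4481 + 1) ≈ 0.420.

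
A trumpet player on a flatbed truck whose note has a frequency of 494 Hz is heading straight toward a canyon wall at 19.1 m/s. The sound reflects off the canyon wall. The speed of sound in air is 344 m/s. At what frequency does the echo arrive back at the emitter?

The canyon wall receives the sound from a moving source: f₁ = f₀ · v/(v − v_e) = 494 × 344/324.9 ≈ 523 Hz.
On the return leg the trumpet player on a flatbed truck is a moving observer: f₂ = f₁ · (v + v_e)/v = 523 × 363.1/344 ≈ 552 Hz.
Equivalently f₂ = f₀ · (v + v_e)/(v − v_e).

552 Hz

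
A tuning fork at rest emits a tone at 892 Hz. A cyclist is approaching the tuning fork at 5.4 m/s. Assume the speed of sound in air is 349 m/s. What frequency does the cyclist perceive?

906 Hz

Only the observer moves, toward the source, so f' = f · (v + v_o)/v.
f' = 892 × (349 + 5.4)/349 = 892 × 354.4/349 ≈ 906 Hz.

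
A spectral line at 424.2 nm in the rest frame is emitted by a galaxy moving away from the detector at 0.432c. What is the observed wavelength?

673.5 nm

Relativistic Doppler for wavelength: λ' = λ₀ · √((1 + β)/(1 − β)).
λ' = 424.2 × √(1.4320/0.5680) = 424.2 × 1.58781 ≈ 673.5 nm.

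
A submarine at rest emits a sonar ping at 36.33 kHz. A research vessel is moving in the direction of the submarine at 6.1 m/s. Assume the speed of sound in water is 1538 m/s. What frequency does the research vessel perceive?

36.5 kHz

Only the observer moves, toward the source, so f' = f · (v + v_o)/v.
f' = 36.33 × (1538 + 6.1)/1538 = 36.33 × 1544.1/1538 ≈ 36.5 kHz.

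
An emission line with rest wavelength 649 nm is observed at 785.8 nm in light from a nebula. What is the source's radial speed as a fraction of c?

λ'/λ₀ = 1.2108 > 1 (redshift), so the source is receding.
λ'/λ₀ = √((1 + β)/(1 − β)) for a receding source ⇒ β = (r² − 1)/(r² + 1) with r = λ'/λ₀.
β = (1.4660 − 1)/(1.4660 + 1) ≈ 0.189.

0.189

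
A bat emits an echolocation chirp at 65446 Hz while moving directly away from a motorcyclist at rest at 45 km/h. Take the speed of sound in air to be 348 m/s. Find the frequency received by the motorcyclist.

63177 Hz

45 km/h = 12.5 m/s.
With the source moving away from a stationary observer, f' = f · v/(v + v_s).
f' = 65446 × 348/(348 + 12.5) = 65446 × 348/360.5 ≈ 63177 Hz.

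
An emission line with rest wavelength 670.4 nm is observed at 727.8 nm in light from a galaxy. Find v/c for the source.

λ'/λ₀ = 1.0856 > 1 (redshift), so the source is receding.
λ'/λ₀ = √((1 + β)/(1 − β)) for a receding source ⇒ β = (r² − 1)/(r² + 1) with r = λ'/λ₀.
β = (1.1786 − 1)/(1.1786 + 1) ≈ 0.082.

0.082c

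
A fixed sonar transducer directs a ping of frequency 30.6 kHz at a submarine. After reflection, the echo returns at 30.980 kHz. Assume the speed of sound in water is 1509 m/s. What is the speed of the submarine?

9.3 m/s

Double Doppler shift off a moving reflector: f₂ = f₀ · (v + u)/(v − u) (u > 0 toward emitter).
Rearranging, u = v · (f₂ − f₀)/(f₂ + f₀) = 1509 × 0.380/61.580 ≈ 9.3 m/s.
So the submarine is moving at 9.3 m/s toward the emitter.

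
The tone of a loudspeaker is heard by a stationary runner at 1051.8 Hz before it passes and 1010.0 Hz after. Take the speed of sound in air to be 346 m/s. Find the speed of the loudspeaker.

f₁/f₂ = (v + v_s)/(v − v_s), so v_s = v · (f₁ − f₂)/(f₁ + f₂).
v_s = 346 × (1051.8 − 1010.0)/(1051.8 + 1010.0) = 346 × 41.8/2061.8 ≈ 7.0 m/s.

7.0 m/s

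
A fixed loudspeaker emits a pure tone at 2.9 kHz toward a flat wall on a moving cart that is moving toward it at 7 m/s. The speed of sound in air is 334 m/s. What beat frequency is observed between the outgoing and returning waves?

At the flat wall on a moving cart (a moving observer), f₁ = f₀ · (v + u)/v = 2.9 × 341/334 ≈ 2.9608 kHz.
On reflection it acts as a source moving toward the stationary detector: f₂ = f₁ · v/(v − u) = 2.9608 × 334/327 ≈ 3.0242 kHz.
Equivalently f₂ = f₀ · (v + u)/(v − u).
Beat frequency (with f₀ = 2900 Hz): |f₂ − f₀| = 2u·f₀/(v − u) = 2 × 7 × 2900/327 ≈ 124 Hz.

124 Hz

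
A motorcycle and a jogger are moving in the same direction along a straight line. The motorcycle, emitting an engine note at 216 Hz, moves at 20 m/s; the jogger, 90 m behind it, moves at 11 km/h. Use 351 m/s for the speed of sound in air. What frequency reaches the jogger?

11 km/h = 3.056 m/s.
The jogger is behind, so the motorcycle is moving away from it while the jogger is moving toward the motorcycle.
With source receding and observer approaching, f' = f · (v + v_o)/(v + v_s).
f' = 216 × (351 + 3.056)/(351 + 20) = 216 × 354.06/371 ≈ 206 Hz.

206 Hz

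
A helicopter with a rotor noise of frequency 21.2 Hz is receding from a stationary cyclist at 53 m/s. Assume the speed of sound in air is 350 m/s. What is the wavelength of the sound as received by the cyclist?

19.01 m

Only the source moves, away from the listener, so f' = f · v/(v + v_s).
f' = 21.2 × 350/(350 + 53) ≈ 18.4 Hz.
λ' = v/f' = 350/18.4119 ≈ 19.01 m.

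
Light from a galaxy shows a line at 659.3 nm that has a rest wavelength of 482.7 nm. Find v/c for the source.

0.302c

λ'/λ₀ = 1.3659 > 1 (redshift), so the source is receding.
λ'/λ₀ = √((1 + β)/(1 − β)) for a receding source ⇒ β = (r² − 1)/(r² + 1) with r = λ'/λ₀.
β = (1.8656 − 1)/(1.8656 + 1) ≈ 0.302.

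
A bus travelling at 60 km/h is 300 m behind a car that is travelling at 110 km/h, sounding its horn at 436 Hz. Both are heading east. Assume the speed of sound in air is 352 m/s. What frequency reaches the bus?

110 km/h = 30.56 m/s; 60 km/h = 16.67 m/s.
The bus is behind, so the car is moving away from it while the bus is moving toward the car.
Both move, so f' = f · (v + v_o)/(v + v_s).
f' = 436 × (352 + 16.67)/(352 + 30.56) = 436 × 368.67/382.56 ≈ 420 Hz.

420 Hz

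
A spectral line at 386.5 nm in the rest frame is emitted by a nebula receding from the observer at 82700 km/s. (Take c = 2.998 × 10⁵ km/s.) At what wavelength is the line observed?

β = v/c = 82700/299800 = 0.2759.
Relativistic Doppler for wavelength: λ' = λ₀ · √((1 + β)/(1 − β)).
λ' = 386.5 × √(1.2759/0.7241) = 386.5 × 1.32735 ≈ 513.0 nm.

513.0 nm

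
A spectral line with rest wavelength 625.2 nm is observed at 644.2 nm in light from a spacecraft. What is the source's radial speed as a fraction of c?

λ'/λ₀ = 1.0304 > 1 (redshift), so the source is receding.
λ'/λ₀ = √((1 + β)/(1 − β)) for a receding source ⇒ β = (r² − 1)/(r² + 1) with r = λ'/λ₀.
β = (1.0617 − 1)/(1.0617 + 1) ≈ 0.030.

0.030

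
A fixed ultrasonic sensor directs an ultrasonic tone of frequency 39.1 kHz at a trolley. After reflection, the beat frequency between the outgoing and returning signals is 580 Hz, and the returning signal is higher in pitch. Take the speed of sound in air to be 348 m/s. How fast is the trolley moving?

Double Doppler shift off a moving reflector: f₂ = f₀ · (v + u)/(v − u) (u > 0 toward emitter).
Returning signal is higher, so f₂ = f₀ + Δf = 39100 + 580 = 39680 Hz.
Rearranging, u = v · (f₂ − f₀)/(f₂ + f₀) = 348 × 580/78780 ≈ 2.56 m/s.
So the trolley is moving at 2.56 m/s toward the emitter.

2.56 m/s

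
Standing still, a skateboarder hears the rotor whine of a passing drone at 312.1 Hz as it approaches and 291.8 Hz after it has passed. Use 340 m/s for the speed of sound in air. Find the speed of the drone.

f₁/f₂ = (v + v_s)/(v − v_s), so v_s = v · (f₁ − f₂)/(f₁ + f₂).
v_s = 340 × (312.1 − 291.8)/(312.1 + 291.8) = 340 × 20.3/603.9 ≈ 11.4 m/s.

11.4 m/s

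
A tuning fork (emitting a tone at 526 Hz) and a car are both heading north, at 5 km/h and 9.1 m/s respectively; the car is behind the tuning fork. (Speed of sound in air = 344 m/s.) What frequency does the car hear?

5 km/h = 1.389 m/s.
The car is behind, so the tuning fork is moving away from it while the car is moving toward the tuning fork.
General Doppler shift: f' = f · (v + v_o)/(v + v_s).
f' = 526 × (344 + 9.1)/(344 + 1.389) = 526 × 353.1/345.39 ≈ 538 Hz.

538 Hz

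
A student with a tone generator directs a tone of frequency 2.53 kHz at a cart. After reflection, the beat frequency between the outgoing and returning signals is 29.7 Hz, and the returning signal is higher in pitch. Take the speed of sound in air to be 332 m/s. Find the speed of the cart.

Double Doppler shift off a moving reflector: f₂ = f₀ · (v + u)/(v − u) (u > 0 toward emitter).
Returning signal is higher, so f₂ = f₀ + Δf = 2530 + 29.7 = 2559.7 Hz.
Rearranging, u = v · (f₂ − f₀)/(f₂ + f₀) = 332 × 29.7/5089.7 ≈ 1.94 m/s.
So the cart is moving at 1.94 m/s toward the emitter.

1.94 m/s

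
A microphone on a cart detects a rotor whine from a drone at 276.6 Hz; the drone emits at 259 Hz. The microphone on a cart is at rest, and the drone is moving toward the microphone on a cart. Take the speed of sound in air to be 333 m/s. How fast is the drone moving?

21.2 m/s

f' = f · v/(v − v_s) ⇒ v_s = v · |1 − f/f'|.
v_s = 333 × |1 − 259/276.6| = 333 × 0.06363 ≈ 21.2 m/s.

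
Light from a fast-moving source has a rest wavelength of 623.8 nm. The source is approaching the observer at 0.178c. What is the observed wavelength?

521.1 nm

Relativistic Doppler for wavelength: λ' = λ₀ · √((1 − β)/(1 + β)).
λ' = 623.8 × √(0.8220/1.1780) = 623.8 × 0.83534 ≈ 521.1 nm.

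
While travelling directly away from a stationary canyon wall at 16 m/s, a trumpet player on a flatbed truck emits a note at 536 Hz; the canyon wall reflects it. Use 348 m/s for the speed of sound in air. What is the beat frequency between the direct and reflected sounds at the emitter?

47.1 Hz

The canyon wall receives the sound from a moving source: f₁ = f₀ · v/(v + v_e) = 536 × 348/364 ≈ 512.4 Hz.
On the return leg the trumpet player on a flatbed truck is a moving observer: f₂ = f₁ · (v − v_e)/v = 512.4 × 332/348 ≈ 488.9 Hz.
Equivalently f₂ = f₀ · (v − v_e)/(v + v_e).
Beat against the emitted tone: |f₂ − f₀| = 2v_e·f₀/(v + v_e) = 2 × 16 × 536/364 ≈ 47.1 Hz.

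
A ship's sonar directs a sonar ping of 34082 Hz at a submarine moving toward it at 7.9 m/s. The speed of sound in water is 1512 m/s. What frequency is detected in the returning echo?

34440 Hz

At the submarine (a moving observer), f₁ = f₀ · (v + u)/v = 34082 × 1519.9/1512 ≈ 34260 Hz.
On reflection it acts as a source moving toward the stationary detector: f₂ = f₁ · v/(v − u) = 34260 × 1512/1504.1 ≈ 34440 Hz.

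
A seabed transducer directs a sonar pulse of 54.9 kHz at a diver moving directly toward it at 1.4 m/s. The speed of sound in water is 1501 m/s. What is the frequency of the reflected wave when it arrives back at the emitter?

At the diver (a moving observer), f₁ = f₀ · (v + u)/v = 54.9 × 1502.4/1501 ≈ 55.0 kHz.
On reflection it acts as a source moving toward the stationary detector: f₂ = f₁ · v/(v − u) = 55.0 × 1501/1499.6 ≈ 55.0 kHz.
Equivalently f₂ = f₀ · (v + u)/(v − u).

55.0 kHz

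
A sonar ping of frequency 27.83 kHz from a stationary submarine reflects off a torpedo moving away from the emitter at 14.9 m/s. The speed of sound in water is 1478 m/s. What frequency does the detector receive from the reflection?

The torpedo first receives the wave as a moving observer: f₁ = f₀ · (v − u)/v = 27.83 × (1478 − 14.9)/1478 ≈ 27.5 kHz.
On reflection it acts as a source moving away from the stationary detector: f₂ = f₁ · v/(v + u) = 27.5 × 1478/1492.9 ≈ 27.3 kHz.
Equivalently f₂ = f₀ · (v − u)/(v + u).

27.3 kHz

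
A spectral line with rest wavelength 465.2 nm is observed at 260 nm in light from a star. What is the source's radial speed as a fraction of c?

0.524c

λ'/λ₀ = 0.5589 < 1 (blueshift), so the source is approaching.
λ'/λ₀ = √((1 − β)/(1 + β)) for an approaching source ⇒ β = (1 − r²)/(1 + r²) with r = λ'/λ₀.
β = (1 − 0.3124)/(1 + 0.3124) ≈ 0.524.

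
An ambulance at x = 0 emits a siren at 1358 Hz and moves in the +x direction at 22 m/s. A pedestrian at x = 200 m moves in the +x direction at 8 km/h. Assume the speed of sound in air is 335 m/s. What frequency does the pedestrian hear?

1444 Hz

8 km/h = 2.222 m/s.
The observer lies on the +x side, so the source is heading toward the observer and the observer is heading away from the source.
General Doppler shift: f' = f · (v − v_o)/(v − v_s).
f' = 1358 × (335 − 2.222)/(335 − 22) = 1358 × 332.78/313 ≈ 1444 Hz.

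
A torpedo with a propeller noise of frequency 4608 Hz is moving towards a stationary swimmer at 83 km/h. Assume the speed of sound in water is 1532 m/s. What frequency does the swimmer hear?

83 km/h = 23.06 m/s.
With the source moving toward a stationary observer, f' = f · v/(v − v_s).
f' = 4608 × 1532/(1532 − 23.06) = 4608 × 1532/1509 ≈ 4678 Hz.

4678 Hz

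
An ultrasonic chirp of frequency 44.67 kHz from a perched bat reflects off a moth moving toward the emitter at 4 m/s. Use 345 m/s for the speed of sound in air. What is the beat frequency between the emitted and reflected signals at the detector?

At the moth (a moving observer), f₁ = f₀ · (v + u)/v = 44.67 × 349/345 ≈ 45.188 kHz.
On reflection it acts as a source moving toward the stationary detector: f₂ = f₁ · v/(v − u) = 45.188 × 345/341 ≈ 45.718 kHz.
Equivalently f₂ = f₀ · (v + u)/(v − u).
Beat frequency (with f₀ = 44670 Hz): |f₂ − f₀| = 2u·f₀/(v − u) = 2 × 4 × 44670/341 ≈ 1048 Hz.

1048 Hz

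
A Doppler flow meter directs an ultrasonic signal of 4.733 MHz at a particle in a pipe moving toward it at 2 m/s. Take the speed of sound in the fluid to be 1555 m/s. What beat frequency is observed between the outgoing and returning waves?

The particle in a pipe first receives the wave as a moving observer: f₁ = f₀ · (v + u)/v = 4.733 × (1555 + 2)/1555 ≈ 4.73909 MHz.
On reflection it acts as a source moving toward the stationary detector: f₂ = f₁ · v/(v − u) = 4.73909 × 1555/1553 ≈ 4.74519 MHz.
Beat frequency (with f₀ = 4733000 Hz): |f₂ − f₀| = 2u·f₀/(v − u) = 2 × 2 × 4733000/1553 ≈ 12191 Hz.

12191 Hz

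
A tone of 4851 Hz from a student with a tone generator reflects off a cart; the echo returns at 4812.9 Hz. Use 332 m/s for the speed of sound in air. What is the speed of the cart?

1.31 m/s

Double Doppler shift off a moving reflector: f₂ = f₀ · (v + u)/(v − u) (u > 0 toward emitter).
Rearranging, u = v · (f₂ − f₀)/(f₂ + f₀) = 332 × -38.1/9663.9 ≈ -1.31 m/s.
So the cart is moving at 1.31 m/s away from the emitter.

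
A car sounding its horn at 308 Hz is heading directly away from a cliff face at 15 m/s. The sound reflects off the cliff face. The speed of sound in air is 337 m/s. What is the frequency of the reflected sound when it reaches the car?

The cliff face receives the sound from a moving source: f₁ = f₀ · v/(v + v_e) = 308 × 337/352 ≈ 295 Hz.
On the return leg the car is a moving observer: f₂ = f₁ · (v − v_e)/v = 295 × 322/337 ≈ 282 Hz.

282 Hz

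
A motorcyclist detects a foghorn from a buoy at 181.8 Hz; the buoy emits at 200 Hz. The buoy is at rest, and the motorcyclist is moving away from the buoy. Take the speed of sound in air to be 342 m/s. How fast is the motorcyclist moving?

f' = f · (v − v_o)/v ⇒ v_o = v · |f'/f − 1|.
v_o = 342 × |181.8/200 − 1| = 342 × 0.091 ≈ 31 m/s.

31 m/s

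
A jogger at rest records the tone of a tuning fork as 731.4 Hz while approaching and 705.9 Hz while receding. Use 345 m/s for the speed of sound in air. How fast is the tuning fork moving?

6.1 m/s

f₁/f₂ = (v + v_s)/(v − v_s), so v_s = v · (f₁ − f₂)/(f₁ + f₂).
v_s = 345 × (731.4 − 705.9)/(731.4 + 705.9) = 345 × 25.5/1437.3 ≈ 6.1 m/s.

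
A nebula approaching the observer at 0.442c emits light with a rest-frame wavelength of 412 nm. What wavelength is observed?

256.3 nm

Relativistic Doppler for wavelength: λ' = λ₀ · √((1 − β)/(1 + β)).
λ' = 412 × √(0.5580/1.4420) = 412 × 0.62206 ≈ 256.3 nm.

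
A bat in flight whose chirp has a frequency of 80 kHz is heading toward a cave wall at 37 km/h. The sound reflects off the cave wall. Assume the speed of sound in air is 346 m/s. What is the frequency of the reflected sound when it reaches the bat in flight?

84.9 kHz

37 km/h = 10.28 m/s.
The cave wall receives the sound from a moving source: f₁ = f₀ · v/(v − v_e) = 80 × 346/335.72 ≈ 82.4 kHz.
On the return leg the bat in flight is a moving observer: f₂ = f₁ · (v + v_e)/v = 82.4 × 356.28/346 ≈ 84.9 kHz.
Equivalently f₂ = f₀ · (v + v_e)/(v − v_e).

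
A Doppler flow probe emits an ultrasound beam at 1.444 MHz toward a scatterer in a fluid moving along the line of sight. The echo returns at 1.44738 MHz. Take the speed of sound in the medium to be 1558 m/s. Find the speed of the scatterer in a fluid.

Double Doppler shift off a moving reflector: f₂ = f₀ · (v + u)/(v − u) (u > 0 toward emitter).
Rearranging, u = v · (f₂ − f₀)/(f₂ + f₀) = 1558 × 0.00338/2.89138 ≈ 1.82 m/s.
So the scatterer in a fluid is moving at 1.82 m/s toward the emitter.

1.82 m/s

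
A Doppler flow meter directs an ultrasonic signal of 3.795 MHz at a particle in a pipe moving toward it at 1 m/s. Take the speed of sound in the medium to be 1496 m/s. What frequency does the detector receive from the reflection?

3.800 MHz

The particle in a pipe first receives the wave as a moving observer: f₁ = f₀ · (v + u)/v = 3.795 × (1496 + 1)/1496 ≈ 3.798 MHz.
The reflection then acts as a moving source: f₂ = f₁ · v/(v − u) ≈ 3.800 MHz.
Equivalently f₂ = f₀ · (v + u)/(v − u).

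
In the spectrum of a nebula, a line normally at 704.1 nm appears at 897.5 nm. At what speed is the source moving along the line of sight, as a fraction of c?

0.238c

λ'/λ₀ = 1.2747 > 1 (redshift), so the source is receding.
λ'/λ₀ = √((1 + β)/(1 − β)) for a receding source ⇒ β = (r² − 1)/(r² + 1) with r = λ'/λ₀.
β = (1.6248 − 1)/(1.6248 + 1) ≈ 0.238.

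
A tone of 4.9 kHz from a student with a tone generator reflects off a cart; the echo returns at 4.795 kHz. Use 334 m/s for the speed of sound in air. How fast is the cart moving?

3.6 m/s

Double Doppler shift off a moving reflector: f₂ = f₀ · (v + u)/(v − u) (u > 0 toward emitter).
Rearranging, u = v · (f₂ − f₀)/(f₂ + f₀) = 334 × -0.105/9.695 ≈ -3.6 m/s.
So the cart is moving at 3.6 m/s away from the emitter.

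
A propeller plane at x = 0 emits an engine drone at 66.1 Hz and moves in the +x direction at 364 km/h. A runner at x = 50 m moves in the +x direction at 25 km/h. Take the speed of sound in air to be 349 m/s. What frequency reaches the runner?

364 km/h = 101.1 m/s; 25 km/h = 6.944 m/s.
The observer lies on the +x side, so the source is heading toward the observer and the observer is heading away from the source.
General Doppler shift: f' = f · (v − v_o)/(v − v_s).
f' = 66.1 × (349 − 6.944)/(349 − 101.1) = 66.1 × 342.06/247.89 ≈ 91 Hz.

91 Hz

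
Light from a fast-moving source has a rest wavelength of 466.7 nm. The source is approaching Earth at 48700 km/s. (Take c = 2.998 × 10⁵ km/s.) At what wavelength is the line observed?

396.2 nm

β = v/c = 48700/299800 = 0.1624.
Relativistic Doppler for wavelength: λ' = λ₀ · √((1 − β)/(1 + β)).
λ' = 466.7 × √(0.8376/1.1624) = 466.7 × 0.84883 ≈ 396.2 nm.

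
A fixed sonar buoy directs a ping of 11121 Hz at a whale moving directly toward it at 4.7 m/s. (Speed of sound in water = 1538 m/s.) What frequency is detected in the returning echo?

11189 Hz

At the whale (a moving observer), f₁ = f₀ · (v + u)/v = 11121 × 1542.7/1538 ≈ 11155 Hz.
On reflection it acts as a source moving toward the stationary detector: f₂ = f₁ · v/(v − u) = 11155 × 1538/1533.3 ≈ 11189 Hz.
Equivalently f₂ = f₀ · (v + u)/(v − u).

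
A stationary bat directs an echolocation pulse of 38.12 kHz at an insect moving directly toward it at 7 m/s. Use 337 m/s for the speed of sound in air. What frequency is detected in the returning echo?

The insect first receives the wave as a moving observer: f₁ = f₀ · (v + u)/v = 38.12 × (337 + 7)/337 ≈ 38.9 kHz.
On reflection it acts as a source moving toward the stationary detector: f₂ = f₁ · v/(v − u) = 38.9 × 337/330 ≈ 39.7 kHz.
Equivalently f₂ = f₀ · (v + u)/(v − u).

39.7 kHz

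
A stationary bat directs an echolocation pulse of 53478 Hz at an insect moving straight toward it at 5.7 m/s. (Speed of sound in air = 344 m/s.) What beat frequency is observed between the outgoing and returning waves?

The insect first receives the wave as a moving observer: f₁ = f₀ · (v + u)/v = 53478 × (344 + 5.7)/344 ≈ 54364 Hz.
On reflection it acts as a source moving toward the stationary detector: f₂ = f₁ · v/(v − u) = 54364 × 344/338.3 ≈ 55280 Hz.
Beat frequency: |f₂ − f₀| = 2u·f₀/(v − u) = 2 × 5.7 × 53478/338.3 ≈ 1802 Hz.

1802 Hz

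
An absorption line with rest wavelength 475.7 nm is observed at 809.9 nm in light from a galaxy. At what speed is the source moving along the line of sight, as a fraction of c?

λ'/λ₀ = 1.7025 > 1 (redshift), so the source is receding.
λ'/λ₀ = √((1 + β)/(1 − β)) for a receding source ⇒ β = (r² − 1)/(r² + 1) with r = λ'/λ₀.
β = (2.8987 − 1)/(2.8987 + 1) ≈ 0.487.

0.487c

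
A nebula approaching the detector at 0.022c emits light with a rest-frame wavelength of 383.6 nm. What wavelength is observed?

375.3 nm

Relativistic Doppler for wavelength: λ' = λ₀ · √((1 − β)/(1 + β)).
λ' = 383.6 × √(0.9780/1.0220) = 383.6 × 0.97824 ≈ 375.3 nm.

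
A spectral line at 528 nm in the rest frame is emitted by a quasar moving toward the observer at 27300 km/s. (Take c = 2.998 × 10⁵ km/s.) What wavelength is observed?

481.9 nm

β = v/c = 27300/299800 = 0.0911.
Relativistic Doppler for wavelength: λ' = λ₀ · √((1 − β)/(1 + β)).
λ' = 528 × √(0.9089/1.0911) = 528 × 0.91273 ≈ 481.9 nm.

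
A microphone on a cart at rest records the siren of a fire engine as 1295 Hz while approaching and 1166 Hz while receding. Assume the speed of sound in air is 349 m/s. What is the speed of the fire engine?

f₁/f₂ = (v + v_s)/(v − v_s), so v_s = v · (f₁ − f₂)/(f₁ + f₂).
v_s = 349 × (1295 − 1166)/(1295 + 1166) = 349 × 129/2461 ≈ 18.3 m/s.

18.3 m/s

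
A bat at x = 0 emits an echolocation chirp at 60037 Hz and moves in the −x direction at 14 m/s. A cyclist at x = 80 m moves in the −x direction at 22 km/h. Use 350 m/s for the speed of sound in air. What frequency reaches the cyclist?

22 km/h = 6.111 m/s.
The observer lies on the +x side, so the source is heading away from the observer and the observer is heading toward the source.
Both move, so f' = f · (v + v_o)/(v + v_s).
f' = 60037 × (350 + 6.111)/(350 + 14) = 60037 × 356.11/364 ≈ 58736 Hz.

58736 Hz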